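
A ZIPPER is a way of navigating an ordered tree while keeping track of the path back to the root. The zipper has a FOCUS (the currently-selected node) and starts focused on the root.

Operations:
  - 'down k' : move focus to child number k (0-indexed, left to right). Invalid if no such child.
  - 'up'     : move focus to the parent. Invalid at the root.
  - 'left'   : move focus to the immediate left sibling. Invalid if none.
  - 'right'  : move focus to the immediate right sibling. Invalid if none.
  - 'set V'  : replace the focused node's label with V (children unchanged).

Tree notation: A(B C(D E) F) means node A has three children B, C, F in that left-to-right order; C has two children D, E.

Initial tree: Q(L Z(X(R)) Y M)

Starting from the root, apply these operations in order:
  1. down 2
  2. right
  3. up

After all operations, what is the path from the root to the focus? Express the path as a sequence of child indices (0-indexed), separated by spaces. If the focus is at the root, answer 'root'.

Answer: root

Derivation:
Step 1 (down 2): focus=Y path=2 depth=1 children=[] left=['L', 'Z'] right=['M'] parent=Q
Step 2 (right): focus=M path=3 depth=1 children=[] left=['L', 'Z', 'Y'] right=[] parent=Q
Step 3 (up): focus=Q path=root depth=0 children=['L', 'Z', 'Y', 'M'] (at root)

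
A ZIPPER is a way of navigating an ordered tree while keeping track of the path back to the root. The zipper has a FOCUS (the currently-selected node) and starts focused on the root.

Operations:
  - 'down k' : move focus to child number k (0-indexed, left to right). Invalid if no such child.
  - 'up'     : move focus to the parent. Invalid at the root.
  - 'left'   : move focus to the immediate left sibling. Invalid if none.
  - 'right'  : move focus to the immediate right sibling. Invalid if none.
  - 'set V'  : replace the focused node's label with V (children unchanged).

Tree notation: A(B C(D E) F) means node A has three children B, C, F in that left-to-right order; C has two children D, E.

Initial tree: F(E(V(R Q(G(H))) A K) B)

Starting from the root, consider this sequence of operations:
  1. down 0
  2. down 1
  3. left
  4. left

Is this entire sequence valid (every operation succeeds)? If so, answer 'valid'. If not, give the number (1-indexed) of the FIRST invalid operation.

Answer: 4

Derivation:
Step 1 (down 0): focus=E path=0 depth=1 children=['V', 'A', 'K'] left=[] right=['B'] parent=F
Step 2 (down 1): focus=A path=0/1 depth=2 children=[] left=['V'] right=['K'] parent=E
Step 3 (left): focus=V path=0/0 depth=2 children=['R', 'Q'] left=[] right=['A', 'K'] parent=E
Step 4 (left): INVALID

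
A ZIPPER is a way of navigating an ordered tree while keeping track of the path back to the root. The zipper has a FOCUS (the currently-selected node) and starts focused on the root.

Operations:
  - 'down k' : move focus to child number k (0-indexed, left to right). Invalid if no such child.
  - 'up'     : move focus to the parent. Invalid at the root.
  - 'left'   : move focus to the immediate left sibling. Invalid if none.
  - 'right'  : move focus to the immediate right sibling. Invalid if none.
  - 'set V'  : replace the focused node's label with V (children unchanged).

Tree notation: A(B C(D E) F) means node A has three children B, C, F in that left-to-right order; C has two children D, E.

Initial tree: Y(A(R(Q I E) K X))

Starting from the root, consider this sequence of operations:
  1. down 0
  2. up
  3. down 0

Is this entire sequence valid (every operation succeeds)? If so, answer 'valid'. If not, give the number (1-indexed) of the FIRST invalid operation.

Answer: valid

Derivation:
Step 1 (down 0): focus=A path=0 depth=1 children=['R', 'K', 'X'] left=[] right=[] parent=Y
Step 2 (up): focus=Y path=root depth=0 children=['A'] (at root)
Step 3 (down 0): focus=A path=0 depth=1 children=['R', 'K', 'X'] left=[] right=[] parent=Y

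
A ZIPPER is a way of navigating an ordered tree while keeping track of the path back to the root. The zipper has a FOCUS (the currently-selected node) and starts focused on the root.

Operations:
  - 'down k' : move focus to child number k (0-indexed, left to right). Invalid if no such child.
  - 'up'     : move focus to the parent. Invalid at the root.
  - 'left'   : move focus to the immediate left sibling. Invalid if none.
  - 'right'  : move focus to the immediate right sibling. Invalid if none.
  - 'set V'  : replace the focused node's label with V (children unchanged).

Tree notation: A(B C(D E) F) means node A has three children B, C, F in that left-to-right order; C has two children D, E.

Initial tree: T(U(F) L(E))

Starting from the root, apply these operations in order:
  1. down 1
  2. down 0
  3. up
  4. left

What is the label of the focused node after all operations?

Answer: U

Derivation:
Step 1 (down 1): focus=L path=1 depth=1 children=['E'] left=['U'] right=[] parent=T
Step 2 (down 0): focus=E path=1/0 depth=2 children=[] left=[] right=[] parent=L
Step 3 (up): focus=L path=1 depth=1 children=['E'] left=['U'] right=[] parent=T
Step 4 (left): focus=U path=0 depth=1 children=['F'] left=[] right=['L'] parent=T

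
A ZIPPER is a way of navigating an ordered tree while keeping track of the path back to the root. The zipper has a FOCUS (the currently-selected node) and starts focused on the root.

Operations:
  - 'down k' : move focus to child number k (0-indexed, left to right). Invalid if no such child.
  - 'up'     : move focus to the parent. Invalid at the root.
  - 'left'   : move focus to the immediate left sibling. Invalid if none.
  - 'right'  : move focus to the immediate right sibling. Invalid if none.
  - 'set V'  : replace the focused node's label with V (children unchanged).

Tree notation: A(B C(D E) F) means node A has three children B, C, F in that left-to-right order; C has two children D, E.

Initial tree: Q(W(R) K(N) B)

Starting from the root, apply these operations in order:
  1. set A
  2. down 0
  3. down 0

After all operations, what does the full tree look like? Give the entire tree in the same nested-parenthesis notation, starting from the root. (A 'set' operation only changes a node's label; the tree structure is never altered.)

Answer: A(W(R) K(N) B)

Derivation:
Step 1 (set A): focus=A path=root depth=0 children=['W', 'K', 'B'] (at root)
Step 2 (down 0): focus=W path=0 depth=1 children=['R'] left=[] right=['K', 'B'] parent=A
Step 3 (down 0): focus=R path=0/0 depth=2 children=[] left=[] right=[] parent=W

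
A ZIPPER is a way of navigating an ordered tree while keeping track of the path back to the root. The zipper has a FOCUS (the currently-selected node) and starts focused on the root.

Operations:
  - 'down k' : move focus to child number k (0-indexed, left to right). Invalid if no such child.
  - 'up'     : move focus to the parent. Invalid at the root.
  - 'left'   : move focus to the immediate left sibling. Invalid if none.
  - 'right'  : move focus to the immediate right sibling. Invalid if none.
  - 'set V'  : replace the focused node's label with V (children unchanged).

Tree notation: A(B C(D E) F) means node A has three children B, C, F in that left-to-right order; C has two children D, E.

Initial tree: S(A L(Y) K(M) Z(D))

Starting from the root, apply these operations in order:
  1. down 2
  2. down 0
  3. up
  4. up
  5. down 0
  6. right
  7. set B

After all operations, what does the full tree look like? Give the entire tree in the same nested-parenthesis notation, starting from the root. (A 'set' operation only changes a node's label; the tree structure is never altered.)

Answer: S(A B(Y) K(M) Z(D))

Derivation:
Step 1 (down 2): focus=K path=2 depth=1 children=['M'] left=['A', 'L'] right=['Z'] parent=S
Step 2 (down 0): focus=M path=2/0 depth=2 children=[] left=[] right=[] parent=K
Step 3 (up): focus=K path=2 depth=1 children=['M'] left=['A', 'L'] right=['Z'] parent=S
Step 4 (up): focus=S path=root depth=0 children=['A', 'L', 'K', 'Z'] (at root)
Step 5 (down 0): focus=A path=0 depth=1 children=[] left=[] right=['L', 'K', 'Z'] parent=S
Step 6 (right): focus=L path=1 depth=1 children=['Y'] left=['A'] right=['K', 'Z'] parent=S
Step 7 (set B): focus=B path=1 depth=1 children=['Y'] left=['A'] right=['K', 'Z'] parent=S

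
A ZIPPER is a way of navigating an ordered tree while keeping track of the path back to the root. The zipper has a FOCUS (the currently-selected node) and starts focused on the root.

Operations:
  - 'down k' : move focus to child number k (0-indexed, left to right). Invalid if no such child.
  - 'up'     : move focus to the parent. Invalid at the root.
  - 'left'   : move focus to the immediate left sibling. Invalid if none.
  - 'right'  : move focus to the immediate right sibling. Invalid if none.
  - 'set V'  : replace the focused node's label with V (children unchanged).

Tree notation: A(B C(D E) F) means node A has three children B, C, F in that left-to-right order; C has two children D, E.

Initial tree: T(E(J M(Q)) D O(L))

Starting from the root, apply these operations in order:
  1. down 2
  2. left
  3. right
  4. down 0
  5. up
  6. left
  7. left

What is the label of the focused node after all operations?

Answer: E

Derivation:
Step 1 (down 2): focus=O path=2 depth=1 children=['L'] left=['E', 'D'] right=[] parent=T
Step 2 (left): focus=D path=1 depth=1 children=[] left=['E'] right=['O'] parent=T
Step 3 (right): focus=O path=2 depth=1 children=['L'] left=['E', 'D'] right=[] parent=T
Step 4 (down 0): focus=L path=2/0 depth=2 children=[] left=[] right=[] parent=O
Step 5 (up): focus=O path=2 depth=1 children=['L'] left=['E', 'D'] right=[] parent=T
Step 6 (left): focus=D path=1 depth=1 children=[] left=['E'] right=['O'] parent=T
Step 7 (left): focus=E path=0 depth=1 children=['J', 'M'] left=[] right=['D', 'O'] parent=T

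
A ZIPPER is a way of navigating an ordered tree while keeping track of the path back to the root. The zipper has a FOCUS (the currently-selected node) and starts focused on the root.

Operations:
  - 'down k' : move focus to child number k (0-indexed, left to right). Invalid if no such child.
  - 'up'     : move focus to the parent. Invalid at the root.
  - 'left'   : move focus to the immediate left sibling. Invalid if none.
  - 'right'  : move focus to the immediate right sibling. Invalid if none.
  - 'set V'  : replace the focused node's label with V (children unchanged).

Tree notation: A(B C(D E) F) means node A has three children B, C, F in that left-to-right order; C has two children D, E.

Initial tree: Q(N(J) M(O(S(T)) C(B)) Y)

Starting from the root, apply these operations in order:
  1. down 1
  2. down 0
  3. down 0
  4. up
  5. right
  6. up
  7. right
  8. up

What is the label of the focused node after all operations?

Step 1 (down 1): focus=M path=1 depth=1 children=['O', 'C'] left=['N'] right=['Y'] parent=Q
Step 2 (down 0): focus=O path=1/0 depth=2 children=['S'] left=[] right=['C'] parent=M
Step 3 (down 0): focus=S path=1/0/0 depth=3 children=['T'] left=[] right=[] parent=O
Step 4 (up): focus=O path=1/0 depth=2 children=['S'] left=[] right=['C'] parent=M
Step 5 (right): focus=C path=1/1 depth=2 children=['B'] left=['O'] right=[] parent=M
Step 6 (up): focus=M path=1 depth=1 children=['O', 'C'] left=['N'] right=['Y'] parent=Q
Step 7 (right): focus=Y path=2 depth=1 children=[] left=['N', 'M'] right=[] parent=Q
Step 8 (up): focus=Q path=root depth=0 children=['N', 'M', 'Y'] (at root)

Answer: Q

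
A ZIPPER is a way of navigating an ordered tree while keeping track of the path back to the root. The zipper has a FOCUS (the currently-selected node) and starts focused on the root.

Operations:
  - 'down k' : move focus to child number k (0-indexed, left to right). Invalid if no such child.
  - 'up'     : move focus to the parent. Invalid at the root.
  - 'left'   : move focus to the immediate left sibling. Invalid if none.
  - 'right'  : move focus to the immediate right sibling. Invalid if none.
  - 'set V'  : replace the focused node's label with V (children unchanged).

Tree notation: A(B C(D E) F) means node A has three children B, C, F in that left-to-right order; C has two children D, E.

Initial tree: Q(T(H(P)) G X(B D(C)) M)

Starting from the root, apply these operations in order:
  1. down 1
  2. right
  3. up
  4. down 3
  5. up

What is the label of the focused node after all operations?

Answer: Q

Derivation:
Step 1 (down 1): focus=G path=1 depth=1 children=[] left=['T'] right=['X', 'M'] parent=Q
Step 2 (right): focus=X path=2 depth=1 children=['B', 'D'] left=['T', 'G'] right=['M'] parent=Q
Step 3 (up): focus=Q path=root depth=0 children=['T', 'G', 'X', 'M'] (at root)
Step 4 (down 3): focus=M path=3 depth=1 children=[] left=['T', 'G', 'X'] right=[] parent=Q
Step 5 (up): focus=Q path=root depth=0 children=['T', 'G', 'X', 'M'] (at root)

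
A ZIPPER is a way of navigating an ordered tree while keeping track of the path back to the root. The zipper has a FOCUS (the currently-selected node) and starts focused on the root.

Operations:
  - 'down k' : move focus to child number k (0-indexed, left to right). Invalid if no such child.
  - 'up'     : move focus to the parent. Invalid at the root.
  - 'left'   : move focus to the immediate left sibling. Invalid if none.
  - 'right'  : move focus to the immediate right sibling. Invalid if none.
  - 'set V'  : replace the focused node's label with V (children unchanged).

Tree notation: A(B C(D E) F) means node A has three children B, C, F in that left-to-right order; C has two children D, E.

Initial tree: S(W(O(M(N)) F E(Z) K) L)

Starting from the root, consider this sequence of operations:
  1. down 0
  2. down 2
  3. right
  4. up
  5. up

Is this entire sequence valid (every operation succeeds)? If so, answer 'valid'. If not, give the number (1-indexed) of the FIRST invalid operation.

Step 1 (down 0): focus=W path=0 depth=1 children=['O', 'F', 'E', 'K'] left=[] right=['L'] parent=S
Step 2 (down 2): focus=E path=0/2 depth=2 children=['Z'] left=['O', 'F'] right=['K'] parent=W
Step 3 (right): focus=K path=0/3 depth=2 children=[] left=['O', 'F', 'E'] right=[] parent=W
Step 4 (up): focus=W path=0 depth=1 children=['O', 'F', 'E', 'K'] left=[] right=['L'] parent=S
Step 5 (up): focus=S path=root depth=0 children=['W', 'L'] (at root)

Answer: valid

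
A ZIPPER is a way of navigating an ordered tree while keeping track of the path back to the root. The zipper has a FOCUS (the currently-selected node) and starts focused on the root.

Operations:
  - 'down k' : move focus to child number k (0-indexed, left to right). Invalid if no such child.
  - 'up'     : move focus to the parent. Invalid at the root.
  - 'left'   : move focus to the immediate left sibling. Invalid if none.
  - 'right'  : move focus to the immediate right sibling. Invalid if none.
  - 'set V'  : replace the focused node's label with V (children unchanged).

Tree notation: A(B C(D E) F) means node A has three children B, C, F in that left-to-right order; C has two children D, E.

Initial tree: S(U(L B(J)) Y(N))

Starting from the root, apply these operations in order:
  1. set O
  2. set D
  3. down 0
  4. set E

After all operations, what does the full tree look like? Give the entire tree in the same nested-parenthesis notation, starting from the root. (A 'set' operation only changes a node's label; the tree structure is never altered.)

Answer: D(E(L B(J)) Y(N))

Derivation:
Step 1 (set O): focus=O path=root depth=0 children=['U', 'Y'] (at root)
Step 2 (set D): focus=D path=root depth=0 children=['U', 'Y'] (at root)
Step 3 (down 0): focus=U path=0 depth=1 children=['L', 'B'] left=[] right=['Y'] parent=D
Step 4 (set E): focus=E path=0 depth=1 children=['L', 'B'] left=[] right=['Y'] parent=D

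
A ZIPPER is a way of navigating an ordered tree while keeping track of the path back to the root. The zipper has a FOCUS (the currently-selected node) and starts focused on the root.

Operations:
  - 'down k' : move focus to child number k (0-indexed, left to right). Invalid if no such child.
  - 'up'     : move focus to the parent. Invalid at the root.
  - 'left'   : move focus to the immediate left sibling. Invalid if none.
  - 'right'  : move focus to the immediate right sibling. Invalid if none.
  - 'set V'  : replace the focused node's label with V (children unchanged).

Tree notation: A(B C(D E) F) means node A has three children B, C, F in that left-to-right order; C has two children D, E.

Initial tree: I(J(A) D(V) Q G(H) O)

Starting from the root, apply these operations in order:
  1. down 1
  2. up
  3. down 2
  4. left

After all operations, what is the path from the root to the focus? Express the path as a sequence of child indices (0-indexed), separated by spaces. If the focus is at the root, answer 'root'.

Answer: 1

Derivation:
Step 1 (down 1): focus=D path=1 depth=1 children=['V'] left=['J'] right=['Q', 'G', 'O'] parent=I
Step 2 (up): focus=I path=root depth=0 children=['J', 'D', 'Q', 'G', 'O'] (at root)
Step 3 (down 2): focus=Q path=2 depth=1 children=[] left=['J', 'D'] right=['G', 'O'] parent=I
Step 4 (left): focus=D path=1 depth=1 children=['V'] left=['J'] right=['Q', 'G', 'O'] parent=I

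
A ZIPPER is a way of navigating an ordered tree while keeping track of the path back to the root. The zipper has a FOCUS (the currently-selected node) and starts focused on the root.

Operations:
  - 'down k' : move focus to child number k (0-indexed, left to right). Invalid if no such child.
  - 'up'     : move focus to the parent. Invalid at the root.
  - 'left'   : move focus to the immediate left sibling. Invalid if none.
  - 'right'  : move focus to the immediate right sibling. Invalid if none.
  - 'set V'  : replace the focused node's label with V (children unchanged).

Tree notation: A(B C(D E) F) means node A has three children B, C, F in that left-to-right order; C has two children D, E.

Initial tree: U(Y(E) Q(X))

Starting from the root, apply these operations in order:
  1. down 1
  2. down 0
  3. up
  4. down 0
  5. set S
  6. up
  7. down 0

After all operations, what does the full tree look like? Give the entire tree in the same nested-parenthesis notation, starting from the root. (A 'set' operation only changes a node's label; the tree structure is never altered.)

Step 1 (down 1): focus=Q path=1 depth=1 children=['X'] left=['Y'] right=[] parent=U
Step 2 (down 0): focus=X path=1/0 depth=2 children=[] left=[] right=[] parent=Q
Step 3 (up): focus=Q path=1 depth=1 children=['X'] left=['Y'] right=[] parent=U
Step 4 (down 0): focus=X path=1/0 depth=2 children=[] left=[] right=[] parent=Q
Step 5 (set S): focus=S path=1/0 depth=2 children=[] left=[] right=[] parent=Q
Step 6 (up): focus=Q path=1 depth=1 children=['S'] left=['Y'] right=[] parent=U
Step 7 (down 0): focus=S path=1/0 depth=2 children=[] left=[] right=[] parent=Q

Answer: U(Y(E) Q(S))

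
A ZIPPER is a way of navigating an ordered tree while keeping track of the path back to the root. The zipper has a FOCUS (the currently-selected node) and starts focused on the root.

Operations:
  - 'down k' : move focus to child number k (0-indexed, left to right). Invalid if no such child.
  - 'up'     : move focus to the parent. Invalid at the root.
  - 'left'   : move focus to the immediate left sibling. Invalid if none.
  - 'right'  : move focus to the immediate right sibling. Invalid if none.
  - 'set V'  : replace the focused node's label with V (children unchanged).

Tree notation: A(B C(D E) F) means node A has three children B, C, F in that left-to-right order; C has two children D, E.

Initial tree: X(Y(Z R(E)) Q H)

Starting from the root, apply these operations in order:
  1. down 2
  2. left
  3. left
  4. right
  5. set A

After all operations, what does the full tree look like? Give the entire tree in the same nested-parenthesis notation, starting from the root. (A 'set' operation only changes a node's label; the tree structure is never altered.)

Step 1 (down 2): focus=H path=2 depth=1 children=[] left=['Y', 'Q'] right=[] parent=X
Step 2 (left): focus=Q path=1 depth=1 children=[] left=['Y'] right=['H'] parent=X
Step 3 (left): focus=Y path=0 depth=1 children=['Z', 'R'] left=[] right=['Q', 'H'] parent=X
Step 4 (right): focus=Q path=1 depth=1 children=[] left=['Y'] right=['H'] parent=X
Step 5 (set A): focus=A path=1 depth=1 children=[] left=['Y'] right=['H'] parent=X

Answer: X(Y(Z R(E)) A H)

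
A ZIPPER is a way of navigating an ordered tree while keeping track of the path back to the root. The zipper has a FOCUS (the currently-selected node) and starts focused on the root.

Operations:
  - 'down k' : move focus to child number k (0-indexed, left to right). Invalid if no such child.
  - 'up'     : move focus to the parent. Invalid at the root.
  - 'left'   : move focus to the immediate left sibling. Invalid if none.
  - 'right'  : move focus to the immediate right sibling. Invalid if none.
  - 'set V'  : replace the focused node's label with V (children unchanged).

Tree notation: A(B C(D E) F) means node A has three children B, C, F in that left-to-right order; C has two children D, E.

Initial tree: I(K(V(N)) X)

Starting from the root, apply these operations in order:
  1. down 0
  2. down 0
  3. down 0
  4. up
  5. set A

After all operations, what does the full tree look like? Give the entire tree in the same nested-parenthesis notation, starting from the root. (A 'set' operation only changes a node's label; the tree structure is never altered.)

Answer: I(K(A(N)) X)

Derivation:
Step 1 (down 0): focus=K path=0 depth=1 children=['V'] left=[] right=['X'] parent=I
Step 2 (down 0): focus=V path=0/0 depth=2 children=['N'] left=[] right=[] parent=K
Step 3 (down 0): focus=N path=0/0/0 depth=3 children=[] left=[] right=[] parent=V
Step 4 (up): focus=V path=0/0 depth=2 children=['N'] left=[] right=[] parent=K
Step 5 (set A): focus=A path=0/0 depth=2 children=['N'] left=[] right=[] parent=K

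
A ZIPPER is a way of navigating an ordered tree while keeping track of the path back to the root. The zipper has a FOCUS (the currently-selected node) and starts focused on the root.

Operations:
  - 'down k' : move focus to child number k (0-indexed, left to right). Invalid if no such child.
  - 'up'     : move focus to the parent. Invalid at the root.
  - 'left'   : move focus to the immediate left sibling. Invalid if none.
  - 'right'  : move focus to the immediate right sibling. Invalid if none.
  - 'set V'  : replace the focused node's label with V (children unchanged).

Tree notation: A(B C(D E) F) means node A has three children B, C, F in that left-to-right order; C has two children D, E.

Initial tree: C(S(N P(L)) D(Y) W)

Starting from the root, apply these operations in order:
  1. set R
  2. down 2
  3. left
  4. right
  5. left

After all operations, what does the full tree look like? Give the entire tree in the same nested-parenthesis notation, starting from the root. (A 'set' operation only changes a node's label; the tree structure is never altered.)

Answer: R(S(N P(L)) D(Y) W)

Derivation:
Step 1 (set R): focus=R path=root depth=0 children=['S', 'D', 'W'] (at root)
Step 2 (down 2): focus=W path=2 depth=1 children=[] left=['S', 'D'] right=[] parent=R
Step 3 (left): focus=D path=1 depth=1 children=['Y'] left=['S'] right=['W'] parent=R
Step 4 (right): focus=W path=2 depth=1 children=[] left=['S', 'D'] right=[] parent=R
Step 5 (left): focus=D path=1 depth=1 children=['Y'] left=['S'] right=['W'] parent=R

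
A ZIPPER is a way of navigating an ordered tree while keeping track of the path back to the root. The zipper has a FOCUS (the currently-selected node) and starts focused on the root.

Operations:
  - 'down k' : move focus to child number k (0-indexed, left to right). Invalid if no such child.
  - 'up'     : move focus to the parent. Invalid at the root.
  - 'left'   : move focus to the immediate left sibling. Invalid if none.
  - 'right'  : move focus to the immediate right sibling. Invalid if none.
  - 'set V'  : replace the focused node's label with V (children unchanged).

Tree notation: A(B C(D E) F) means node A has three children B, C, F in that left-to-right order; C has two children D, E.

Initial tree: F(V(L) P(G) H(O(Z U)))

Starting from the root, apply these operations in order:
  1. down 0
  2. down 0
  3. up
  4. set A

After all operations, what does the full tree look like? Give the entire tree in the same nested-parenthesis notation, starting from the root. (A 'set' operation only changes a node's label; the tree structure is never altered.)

Answer: F(A(L) P(G) H(O(Z U)))

Derivation:
Step 1 (down 0): focus=V path=0 depth=1 children=['L'] left=[] right=['P', 'H'] parent=F
Step 2 (down 0): focus=L path=0/0 depth=2 children=[] left=[] right=[] parent=V
Step 3 (up): focus=V path=0 depth=1 children=['L'] left=[] right=['P', 'H'] parent=F
Step 4 (set A): focus=A path=0 depth=1 children=['L'] left=[] right=['P', 'H'] parent=F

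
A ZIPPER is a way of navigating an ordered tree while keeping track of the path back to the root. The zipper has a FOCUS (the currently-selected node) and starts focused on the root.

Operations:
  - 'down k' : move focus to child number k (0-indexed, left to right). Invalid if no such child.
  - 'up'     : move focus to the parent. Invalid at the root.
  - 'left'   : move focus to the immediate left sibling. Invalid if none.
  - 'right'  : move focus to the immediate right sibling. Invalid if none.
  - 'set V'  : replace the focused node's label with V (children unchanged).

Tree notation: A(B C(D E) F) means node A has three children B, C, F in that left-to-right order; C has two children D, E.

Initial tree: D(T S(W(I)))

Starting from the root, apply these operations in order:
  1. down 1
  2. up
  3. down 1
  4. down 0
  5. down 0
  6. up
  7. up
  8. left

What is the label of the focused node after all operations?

Answer: T

Derivation:
Step 1 (down 1): focus=S path=1 depth=1 children=['W'] left=['T'] right=[] parent=D
Step 2 (up): focus=D path=root depth=0 children=['T', 'S'] (at root)
Step 3 (down 1): focus=S path=1 depth=1 children=['W'] left=['T'] right=[] parent=D
Step 4 (down 0): focus=W path=1/0 depth=2 children=['I'] left=[] right=[] parent=S
Step 5 (down 0): focus=I path=1/0/0 depth=3 children=[] left=[] right=[] parent=W
Step 6 (up): focus=W path=1/0 depth=2 children=['I'] left=[] right=[] parent=S
Step 7 (up): focus=S path=1 depth=1 children=['W'] left=['T'] right=[] parent=D
Step 8 (left): focus=T path=0 depth=1 children=[] left=[] right=['S'] parent=D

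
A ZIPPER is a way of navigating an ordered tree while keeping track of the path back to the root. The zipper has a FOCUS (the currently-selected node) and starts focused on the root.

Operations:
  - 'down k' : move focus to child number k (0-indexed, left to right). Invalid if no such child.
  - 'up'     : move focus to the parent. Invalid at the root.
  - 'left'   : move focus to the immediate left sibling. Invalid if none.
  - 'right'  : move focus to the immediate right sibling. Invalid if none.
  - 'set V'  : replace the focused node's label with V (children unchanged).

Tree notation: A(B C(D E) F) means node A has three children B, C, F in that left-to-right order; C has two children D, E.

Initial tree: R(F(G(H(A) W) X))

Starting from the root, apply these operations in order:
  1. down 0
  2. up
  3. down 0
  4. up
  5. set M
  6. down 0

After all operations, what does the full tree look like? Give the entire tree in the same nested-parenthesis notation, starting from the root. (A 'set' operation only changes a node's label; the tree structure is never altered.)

Step 1 (down 0): focus=F path=0 depth=1 children=['G', 'X'] left=[] right=[] parent=R
Step 2 (up): focus=R path=root depth=0 children=['F'] (at root)
Step 3 (down 0): focus=F path=0 depth=1 children=['G', 'X'] left=[] right=[] parent=R
Step 4 (up): focus=R path=root depth=0 children=['F'] (at root)
Step 5 (set M): focus=M path=root depth=0 children=['F'] (at root)
Step 6 (down 0): focus=F path=0 depth=1 children=['G', 'X'] left=[] right=[] parent=M

Answer: M(F(G(H(A) W) X))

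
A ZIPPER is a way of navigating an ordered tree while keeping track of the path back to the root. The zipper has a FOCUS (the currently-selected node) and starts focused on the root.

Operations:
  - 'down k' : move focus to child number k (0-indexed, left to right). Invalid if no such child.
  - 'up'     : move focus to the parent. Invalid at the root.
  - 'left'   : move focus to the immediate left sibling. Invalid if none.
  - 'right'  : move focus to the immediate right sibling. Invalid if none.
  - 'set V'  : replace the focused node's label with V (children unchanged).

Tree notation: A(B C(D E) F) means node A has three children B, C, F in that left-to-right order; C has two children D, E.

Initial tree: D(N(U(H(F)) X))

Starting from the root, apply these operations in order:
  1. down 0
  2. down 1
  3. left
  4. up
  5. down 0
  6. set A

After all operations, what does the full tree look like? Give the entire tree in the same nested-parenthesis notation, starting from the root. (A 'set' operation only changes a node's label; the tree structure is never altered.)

Answer: D(N(A(H(F)) X))

Derivation:
Step 1 (down 0): focus=N path=0 depth=1 children=['U', 'X'] left=[] right=[] parent=D
Step 2 (down 1): focus=X path=0/1 depth=2 children=[] left=['U'] right=[] parent=N
Step 3 (left): focus=U path=0/0 depth=2 children=['H'] left=[] right=['X'] parent=N
Step 4 (up): focus=N path=0 depth=1 children=['U', 'X'] left=[] right=[] parent=D
Step 5 (down 0): focus=U path=0/0 depth=2 children=['H'] left=[] right=['X'] parent=N
Step 6 (set A): focus=A path=0/0 depth=2 children=['H'] left=[] right=['X'] parent=N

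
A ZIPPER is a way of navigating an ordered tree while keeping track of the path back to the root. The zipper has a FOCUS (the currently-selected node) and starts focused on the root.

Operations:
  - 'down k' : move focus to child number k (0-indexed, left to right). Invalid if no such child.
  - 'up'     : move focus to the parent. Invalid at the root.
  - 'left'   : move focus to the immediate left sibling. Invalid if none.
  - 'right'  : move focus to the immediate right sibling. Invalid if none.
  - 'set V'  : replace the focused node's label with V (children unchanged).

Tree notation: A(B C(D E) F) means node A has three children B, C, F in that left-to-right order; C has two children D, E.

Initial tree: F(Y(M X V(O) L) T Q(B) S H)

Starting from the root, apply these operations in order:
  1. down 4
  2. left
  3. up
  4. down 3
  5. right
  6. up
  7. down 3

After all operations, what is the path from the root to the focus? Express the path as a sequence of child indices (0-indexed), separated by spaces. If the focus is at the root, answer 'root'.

Step 1 (down 4): focus=H path=4 depth=1 children=[] left=['Y', 'T', 'Q', 'S'] right=[] parent=F
Step 2 (left): focus=S path=3 depth=1 children=[] left=['Y', 'T', 'Q'] right=['H'] parent=F
Step 3 (up): focus=F path=root depth=0 children=['Y', 'T', 'Q', 'S', 'H'] (at root)
Step 4 (down 3): focus=S path=3 depth=1 children=[] left=['Y', 'T', 'Q'] right=['H'] parent=F
Step 5 (right): focus=H path=4 depth=1 children=[] left=['Y', 'T', 'Q', 'S'] right=[] parent=F
Step 6 (up): focus=F path=root depth=0 children=['Y', 'T', 'Q', 'S', 'H'] (at root)
Step 7 (down 3): focus=S path=3 depth=1 children=[] left=['Y', 'T', 'Q'] right=['H'] parent=F

Answer: 3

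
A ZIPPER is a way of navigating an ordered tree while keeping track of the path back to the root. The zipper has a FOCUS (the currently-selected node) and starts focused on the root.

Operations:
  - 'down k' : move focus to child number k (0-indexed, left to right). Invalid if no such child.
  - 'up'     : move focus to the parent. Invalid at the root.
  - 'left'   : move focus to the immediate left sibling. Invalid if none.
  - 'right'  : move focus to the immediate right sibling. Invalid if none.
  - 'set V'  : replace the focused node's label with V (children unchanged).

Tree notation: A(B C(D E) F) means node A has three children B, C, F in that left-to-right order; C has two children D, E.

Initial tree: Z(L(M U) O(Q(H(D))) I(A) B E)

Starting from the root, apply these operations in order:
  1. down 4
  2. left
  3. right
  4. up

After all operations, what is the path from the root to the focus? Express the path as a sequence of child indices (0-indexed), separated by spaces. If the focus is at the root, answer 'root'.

Answer: root

Derivation:
Step 1 (down 4): focus=E path=4 depth=1 children=[] left=['L', 'O', 'I', 'B'] right=[] parent=Z
Step 2 (left): focus=B path=3 depth=1 children=[] left=['L', 'O', 'I'] right=['E'] parent=Z
Step 3 (right): focus=E path=4 depth=1 children=[] left=['L', 'O', 'I', 'B'] right=[] parent=Z
Step 4 (up): focus=Z path=root depth=0 children=['L', 'O', 'I', 'B', 'E'] (at root)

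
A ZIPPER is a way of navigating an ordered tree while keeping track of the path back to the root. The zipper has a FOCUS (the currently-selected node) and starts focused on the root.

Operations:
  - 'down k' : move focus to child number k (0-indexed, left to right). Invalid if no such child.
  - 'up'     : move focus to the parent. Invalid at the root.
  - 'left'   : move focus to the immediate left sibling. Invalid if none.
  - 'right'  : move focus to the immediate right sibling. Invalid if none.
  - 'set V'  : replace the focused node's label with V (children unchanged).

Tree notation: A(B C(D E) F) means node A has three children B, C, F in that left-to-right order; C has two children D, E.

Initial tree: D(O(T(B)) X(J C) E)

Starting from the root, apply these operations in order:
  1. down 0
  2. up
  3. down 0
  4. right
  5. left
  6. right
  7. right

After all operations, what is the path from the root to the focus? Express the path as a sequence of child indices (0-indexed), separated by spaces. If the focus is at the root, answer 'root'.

Step 1 (down 0): focus=O path=0 depth=1 children=['T'] left=[] right=['X', 'E'] parent=D
Step 2 (up): focus=D path=root depth=0 children=['O', 'X', 'E'] (at root)
Step 3 (down 0): focus=O path=0 depth=1 children=['T'] left=[] right=['X', 'E'] parent=D
Step 4 (right): focus=X path=1 depth=1 children=['J', 'C'] left=['O'] right=['E'] parent=D
Step 5 (left): focus=O path=0 depth=1 children=['T'] left=[] right=['X', 'E'] parent=D
Step 6 (right): focus=X path=1 depth=1 children=['J', 'C'] left=['O'] right=['E'] parent=D
Step 7 (right): focus=E path=2 depth=1 children=[] left=['O', 'X'] right=[] parent=D

Answer: 2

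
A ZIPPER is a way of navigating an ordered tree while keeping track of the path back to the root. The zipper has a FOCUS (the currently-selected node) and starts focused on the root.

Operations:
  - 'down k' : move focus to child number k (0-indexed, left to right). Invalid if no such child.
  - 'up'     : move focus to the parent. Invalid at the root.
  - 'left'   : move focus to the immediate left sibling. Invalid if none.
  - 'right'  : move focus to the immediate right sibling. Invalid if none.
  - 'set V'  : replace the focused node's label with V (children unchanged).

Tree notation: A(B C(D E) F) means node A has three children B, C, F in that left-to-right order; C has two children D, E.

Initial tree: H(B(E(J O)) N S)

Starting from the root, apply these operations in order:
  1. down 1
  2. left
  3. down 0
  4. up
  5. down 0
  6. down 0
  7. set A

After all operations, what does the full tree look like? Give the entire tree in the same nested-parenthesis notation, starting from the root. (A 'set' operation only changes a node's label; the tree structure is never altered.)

Answer: H(B(E(A O)) N S)

Derivation:
Step 1 (down 1): focus=N path=1 depth=1 children=[] left=['B'] right=['S'] parent=H
Step 2 (left): focus=B path=0 depth=1 children=['E'] left=[] right=['N', 'S'] parent=H
Step 3 (down 0): focus=E path=0/0 depth=2 children=['J', 'O'] left=[] right=[] parent=B
Step 4 (up): focus=B path=0 depth=1 children=['E'] left=[] right=['N', 'S'] parent=H
Step 5 (down 0): focus=E path=0/0 depth=2 children=['J', 'O'] left=[] right=[] parent=B
Step 6 (down 0): focus=J path=0/0/0 depth=3 children=[] left=[] right=['O'] parent=E
Step 7 (set A): focus=A path=0/0/0 depth=3 children=[] left=[] right=['O'] parent=E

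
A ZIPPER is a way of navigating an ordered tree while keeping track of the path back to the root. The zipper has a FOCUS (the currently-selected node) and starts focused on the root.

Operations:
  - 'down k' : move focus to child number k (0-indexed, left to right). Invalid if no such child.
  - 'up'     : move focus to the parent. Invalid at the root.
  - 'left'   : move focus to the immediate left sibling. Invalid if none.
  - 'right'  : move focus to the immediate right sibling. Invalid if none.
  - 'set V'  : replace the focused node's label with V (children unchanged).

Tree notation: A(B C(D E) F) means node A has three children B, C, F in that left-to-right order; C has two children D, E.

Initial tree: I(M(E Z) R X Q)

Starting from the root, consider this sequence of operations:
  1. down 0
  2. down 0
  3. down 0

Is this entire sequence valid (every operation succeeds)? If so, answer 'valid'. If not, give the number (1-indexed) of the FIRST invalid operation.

Answer: 3

Derivation:
Step 1 (down 0): focus=M path=0 depth=1 children=['E', 'Z'] left=[] right=['R', 'X', 'Q'] parent=I
Step 2 (down 0): focus=E path=0/0 depth=2 children=[] left=[] right=['Z'] parent=M
Step 3 (down 0): INVALID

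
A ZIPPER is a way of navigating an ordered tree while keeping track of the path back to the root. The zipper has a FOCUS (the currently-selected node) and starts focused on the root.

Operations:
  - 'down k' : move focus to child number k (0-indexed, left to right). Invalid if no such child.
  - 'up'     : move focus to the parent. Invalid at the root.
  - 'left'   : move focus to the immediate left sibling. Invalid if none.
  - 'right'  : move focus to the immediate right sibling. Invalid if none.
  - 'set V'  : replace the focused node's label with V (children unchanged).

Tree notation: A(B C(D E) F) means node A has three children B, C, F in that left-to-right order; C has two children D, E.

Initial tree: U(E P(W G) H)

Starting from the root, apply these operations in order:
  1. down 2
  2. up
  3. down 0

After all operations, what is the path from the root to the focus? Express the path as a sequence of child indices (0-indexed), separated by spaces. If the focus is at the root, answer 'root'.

Answer: 0

Derivation:
Step 1 (down 2): focus=H path=2 depth=1 children=[] left=['E', 'P'] right=[] parent=U
Step 2 (up): focus=U path=root depth=0 children=['E', 'P', 'H'] (at root)
Step 3 (down 0): focus=E path=0 depth=1 children=[] left=[] right=['P', 'H'] parent=U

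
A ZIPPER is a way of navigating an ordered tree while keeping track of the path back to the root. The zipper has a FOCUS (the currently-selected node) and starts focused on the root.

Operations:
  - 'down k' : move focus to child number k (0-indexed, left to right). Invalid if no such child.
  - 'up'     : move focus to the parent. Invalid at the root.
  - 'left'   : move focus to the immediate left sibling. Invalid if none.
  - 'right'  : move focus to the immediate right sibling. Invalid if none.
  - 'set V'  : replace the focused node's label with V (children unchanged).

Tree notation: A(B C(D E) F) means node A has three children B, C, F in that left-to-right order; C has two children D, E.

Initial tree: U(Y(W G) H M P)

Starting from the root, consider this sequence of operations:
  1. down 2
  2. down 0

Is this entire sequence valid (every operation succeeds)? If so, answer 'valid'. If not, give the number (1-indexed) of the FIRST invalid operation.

Step 1 (down 2): focus=M path=2 depth=1 children=[] left=['Y', 'H'] right=['P'] parent=U
Step 2 (down 0): INVALID

Answer: 2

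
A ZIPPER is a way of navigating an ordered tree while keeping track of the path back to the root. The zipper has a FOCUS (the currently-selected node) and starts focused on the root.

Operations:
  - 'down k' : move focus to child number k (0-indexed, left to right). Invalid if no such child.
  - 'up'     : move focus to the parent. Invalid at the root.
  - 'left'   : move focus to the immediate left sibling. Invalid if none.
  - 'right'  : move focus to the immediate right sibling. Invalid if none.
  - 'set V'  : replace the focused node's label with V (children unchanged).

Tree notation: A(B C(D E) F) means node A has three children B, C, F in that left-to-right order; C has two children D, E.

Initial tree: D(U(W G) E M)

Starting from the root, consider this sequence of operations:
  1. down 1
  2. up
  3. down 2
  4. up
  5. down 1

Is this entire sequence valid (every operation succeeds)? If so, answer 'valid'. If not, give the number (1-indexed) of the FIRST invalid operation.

Answer: valid

Derivation:
Step 1 (down 1): focus=E path=1 depth=1 children=[] left=['U'] right=['M'] parent=D
Step 2 (up): focus=D path=root depth=0 children=['U', 'E', 'M'] (at root)
Step 3 (down 2): focus=M path=2 depth=1 children=[] left=['U', 'E'] right=[] parent=D
Step 4 (up): focus=D path=root depth=0 children=['U', 'E', 'M'] (at root)
Step 5 (down 1): focus=E path=1 depth=1 children=[] left=['U'] right=['M'] parent=D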